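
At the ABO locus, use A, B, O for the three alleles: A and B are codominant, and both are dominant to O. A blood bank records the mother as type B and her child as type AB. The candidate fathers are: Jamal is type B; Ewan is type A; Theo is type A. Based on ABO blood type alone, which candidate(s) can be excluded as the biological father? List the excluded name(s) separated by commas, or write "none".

Jamal

A candidate is excluded only if no genotype consistent with his phenotype could produce a type AB child with a type B mother.
Jamal (type B): no genotype consistent with that phenotype can produce a type-AB child with a type-B mother.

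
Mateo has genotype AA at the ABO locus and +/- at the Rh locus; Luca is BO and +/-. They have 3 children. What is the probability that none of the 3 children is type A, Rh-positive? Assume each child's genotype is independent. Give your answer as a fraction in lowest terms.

ABO cross AA × BO → 1/2 A, 1/2 AB.
Rh cross +/- × +/- → 3/4 Rh+, 1/4 Rh-; so P(type A, Rh-positive) = 1/2 × 3/4 = 3/8 per child.
P(not type A, Rh-positive) = 5/8 for one child; (5/8)^3 = 125/512.

125/512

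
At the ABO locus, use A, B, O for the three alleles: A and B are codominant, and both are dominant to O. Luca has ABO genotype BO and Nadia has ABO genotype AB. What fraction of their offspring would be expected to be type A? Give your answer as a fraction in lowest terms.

ABO cross BO × AB → offspring phenotypes: 1/4 A, 1/2 B, 1/4 AB.
So P(type A) = 1/4.

1/4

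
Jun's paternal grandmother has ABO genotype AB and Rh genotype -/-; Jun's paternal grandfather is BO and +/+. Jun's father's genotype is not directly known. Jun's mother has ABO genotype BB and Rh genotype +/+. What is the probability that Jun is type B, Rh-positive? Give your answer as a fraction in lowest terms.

Jun's father's ABO genotype from AB × BO: 1/4 AB, 1/4 AO, 1/4 BB, 1/4 BO.
Crossing each possibility with the mother BB and summing P(type B): 1/4·1/2 + 1/4·1/2 + 1/4·1 + 1/4·1 = 3/4.
Similarly for Rh via the father's Rh distribution: P(Rh+) = 1.
Independent loci: 3/4 × 1 = 3/4.

3/4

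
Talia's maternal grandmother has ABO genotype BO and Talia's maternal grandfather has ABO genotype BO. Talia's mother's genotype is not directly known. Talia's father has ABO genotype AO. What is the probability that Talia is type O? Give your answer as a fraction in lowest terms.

Talia's mother's ABO genotype from BO × BO: 1/4 BB, 1/2 BO, 1/4 OO.
Crossing each possibility with the father AO and summing P(type O): 1/4·0 + 1/2·1/4 + 1/4·1/2 = 1/4.

1/4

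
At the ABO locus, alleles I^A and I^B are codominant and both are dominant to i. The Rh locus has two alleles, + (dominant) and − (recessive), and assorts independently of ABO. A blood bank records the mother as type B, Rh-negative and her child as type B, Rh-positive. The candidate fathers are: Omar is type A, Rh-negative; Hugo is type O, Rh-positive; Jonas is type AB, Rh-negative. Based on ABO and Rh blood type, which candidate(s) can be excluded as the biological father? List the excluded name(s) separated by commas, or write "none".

A candidate is excluded only if no genotype consistent with his phenotype could produce a type B, Rh-positive child with a type B, Rh-negative mother.
Omar (type A, Rh-): no genotype consistent with that phenotype can produce a type-B Rh+ child with a type-B mother.
Jonas (type AB, Rh-): no genotype consistent with that phenotype can produce a type-B Rh+ child with a type-B mother.

Omar, Jonas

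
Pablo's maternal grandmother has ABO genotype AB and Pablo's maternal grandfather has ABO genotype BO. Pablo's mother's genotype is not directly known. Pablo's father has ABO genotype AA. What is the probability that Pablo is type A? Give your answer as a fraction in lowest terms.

1/2

Pablo's mother's ABO genotype from AB × BO: 1/4 AB, 1/4 AO, 1/4 BB, 1/4 BO.
Crossing each possibility with the father AA and summing P(type A): 1/4·1/2 + 1/4·1 + 1/4·0 + 1/4·1/2 = 1/2.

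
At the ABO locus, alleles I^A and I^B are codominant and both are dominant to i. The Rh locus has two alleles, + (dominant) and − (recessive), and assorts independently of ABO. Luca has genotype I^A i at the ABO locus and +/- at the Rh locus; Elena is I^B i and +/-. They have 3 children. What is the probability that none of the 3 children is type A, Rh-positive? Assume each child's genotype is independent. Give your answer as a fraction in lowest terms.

ABO cross I^A i × I^B i → 1/4 O, 1/4 A, 1/4 B, 1/4 AB.
Rh cross +/- × +/- → 3/4 Rh+, 1/4 Rh-; so P(type A, Rh-positive) = 1/4 × 3/4 = 3/16 per child.
P(not type A, Rh-positive) = 13/16 for one child; (13/16)^3 = 2197/4096.

2197/4096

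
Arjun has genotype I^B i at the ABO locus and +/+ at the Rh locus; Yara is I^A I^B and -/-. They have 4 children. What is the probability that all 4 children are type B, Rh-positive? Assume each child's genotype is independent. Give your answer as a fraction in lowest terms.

ABO cross I^B i × I^A I^B → 1/4 A, 1/2 B, 1/4 AB.
Rh cross +/+ × -/- → 1 Rh+; so P(type B, Rh-positive) = 1/2 × 1 = 1/2 per child.
All 4 independent: (1/2)^4 = 1/16.

1/16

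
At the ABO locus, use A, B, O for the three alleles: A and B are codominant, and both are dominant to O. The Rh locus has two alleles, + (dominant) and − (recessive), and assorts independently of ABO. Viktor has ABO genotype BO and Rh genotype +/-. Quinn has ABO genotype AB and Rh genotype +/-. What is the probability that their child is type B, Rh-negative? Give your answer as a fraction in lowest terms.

1/8

ABO cross BO × AB → offspring phenotypes: 1/4 A, 1/2 B, 1/4 AB.
Rh cross +/- × +/- → 3/4 Rh+, 1/4 Rh-.
Independent loci: P(type B, Rh-negative) = 1/2 × 1/4 = 1/8.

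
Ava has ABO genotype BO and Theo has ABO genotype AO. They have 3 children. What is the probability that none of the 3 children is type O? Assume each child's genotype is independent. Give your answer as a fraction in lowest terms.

ABO cross BO × AO → 1/4 O, 1/4 A, 1/4 B, 1/4 AB.
So P(type O) = 1/4 per child.
P(not type O) = 3/4 for one child; (3/4)^3 = 27/64.

27/64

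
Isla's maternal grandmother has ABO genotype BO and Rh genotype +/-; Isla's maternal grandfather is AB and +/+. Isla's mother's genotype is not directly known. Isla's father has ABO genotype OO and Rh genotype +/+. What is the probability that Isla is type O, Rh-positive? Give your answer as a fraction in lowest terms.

Isla's mother's ABO genotype from BO × AB: 1/4 AB, 1/4 AO, 1/4 BB, 1/4 BO.
Crossing each possibility with the father OO and summing P(type O): 1/4·0 + 1/4·1/2 + 1/4·0 + 1/4·1/2 = 1/4.
Similarly for Rh via the mother's Rh distribution: P(Rh+) = 1.
Independent loci: 1/4 × 1 = 1/4.

1/4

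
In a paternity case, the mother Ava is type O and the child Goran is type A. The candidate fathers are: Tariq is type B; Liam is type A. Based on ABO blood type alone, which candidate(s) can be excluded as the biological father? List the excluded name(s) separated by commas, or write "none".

A candidate is excluded only if no genotype consistent with his phenotype could produce a type A child with a type O mother.
Tariq (type B): no genotype consistent with that phenotype can produce a type-A child with a type-O mother.

Tariq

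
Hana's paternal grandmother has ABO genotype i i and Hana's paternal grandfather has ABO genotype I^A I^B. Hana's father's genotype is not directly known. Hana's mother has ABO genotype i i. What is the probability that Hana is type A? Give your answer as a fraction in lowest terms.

1/4

Hana's father's ABO genotype from i i × I^A I^B: 1/2 I^A i, 1/2 I^B i.
Crossing each possibility with the mother i i and summing P(type A): 1/2·1/2 + 1/2·0 = 1/4.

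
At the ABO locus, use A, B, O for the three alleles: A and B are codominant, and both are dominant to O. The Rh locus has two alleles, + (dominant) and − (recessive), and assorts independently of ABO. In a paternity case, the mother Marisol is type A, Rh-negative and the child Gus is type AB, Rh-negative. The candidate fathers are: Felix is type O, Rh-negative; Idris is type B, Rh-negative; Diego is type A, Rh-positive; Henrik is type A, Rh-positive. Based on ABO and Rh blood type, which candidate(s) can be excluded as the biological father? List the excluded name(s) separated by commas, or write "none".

Felix, Diego, Henrik

A candidate is excluded only if no genotype consistent with his phenotype could produce a type AB, Rh-negative child with a type A, Rh-negative mother.
Felix (type O, Rh-): no genotype consistent with that phenotype can produce a type-AB Rh- child with a type-A mother.
Diego (type A, Rh+): no genotype consistent with that phenotype can produce a type-AB Rh- child with a type-A mother.
Henrik (type A, Rh+): no genotype consistent with that phenotype can produce a type-AB Rh- child with a type-A mother.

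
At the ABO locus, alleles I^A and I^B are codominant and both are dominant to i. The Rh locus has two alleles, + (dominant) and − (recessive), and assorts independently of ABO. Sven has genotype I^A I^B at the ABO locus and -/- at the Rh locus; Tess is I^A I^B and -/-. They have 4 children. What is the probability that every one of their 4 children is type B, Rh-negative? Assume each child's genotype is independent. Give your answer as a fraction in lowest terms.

1/256

ABO cross I^A I^B × I^A I^B → 1/4 A, 1/4 B, 1/2 AB.
Rh cross -/- × -/- → 1 Rh-; so P(type B, Rh-negative) = 1/4 × 1 = 1/4 per child.
All 4 independent: (1/4)^4 = 1/256.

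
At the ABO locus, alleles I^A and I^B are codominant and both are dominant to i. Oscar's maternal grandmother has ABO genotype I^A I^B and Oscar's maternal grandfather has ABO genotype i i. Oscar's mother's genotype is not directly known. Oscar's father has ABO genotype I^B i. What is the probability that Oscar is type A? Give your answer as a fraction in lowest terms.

Oscar's mother's ABO genotype from I^A I^B × i i: 1/2 I^A i, 1/2 I^B i.
Crossing each possibility with the father I^B i and summing P(type A): 1/2·1/4 + 1/2·0 = 1/8.

1/8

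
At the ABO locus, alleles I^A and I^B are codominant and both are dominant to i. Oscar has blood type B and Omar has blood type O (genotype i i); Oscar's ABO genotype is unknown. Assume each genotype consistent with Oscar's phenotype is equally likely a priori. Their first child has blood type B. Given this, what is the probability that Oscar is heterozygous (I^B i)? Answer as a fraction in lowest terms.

1/3

Possible genotypes: Oscar ∈ {I^B I^B, I^B i}; Omar ∈ {i i}.
Weight each parental genotype pair by prior × P(type-B child):
  I^B I^B × i i: posterior weight 2/3.
  I^B i × i i: posterior weight 1/3.
Sum the posterior weight over pairs where Oscar is I^B i: 1/3.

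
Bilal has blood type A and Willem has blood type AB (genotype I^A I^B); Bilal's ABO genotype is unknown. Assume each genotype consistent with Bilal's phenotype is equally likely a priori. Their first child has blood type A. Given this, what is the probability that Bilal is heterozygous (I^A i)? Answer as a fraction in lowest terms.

1/2

Possible genotypes: Bilal ∈ {I^A I^A, I^A i}; Willem ∈ {I^A I^B}.
Weight each parental genotype pair by prior × P(type-A child):
  I^A I^A × I^A I^B: posterior weight 1/2.
  I^A i × I^A I^B: posterior weight 1/2.
Sum the posterior weight over pairs where Bilal is I^A i: 1/2.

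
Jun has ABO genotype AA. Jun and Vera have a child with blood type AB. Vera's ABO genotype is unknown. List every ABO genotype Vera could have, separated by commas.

For each candidate genotype of Vera, check whether crossing it with AA can produce every observed child phenotype.
  AA → possible child types {A} ✗
  AB → possible child types {A, AB} ✓
  AO → possible child types {A} ✗
  BB → possible child types {AB} ✓
  BO → possible child types {A, AB} ✓
  OO → possible child types {A} ✗

AB, BB, BO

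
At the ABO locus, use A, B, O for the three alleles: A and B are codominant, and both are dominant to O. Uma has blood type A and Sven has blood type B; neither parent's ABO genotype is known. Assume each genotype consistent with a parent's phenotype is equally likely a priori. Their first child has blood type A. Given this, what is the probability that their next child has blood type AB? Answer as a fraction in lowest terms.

Possible genotypes: Uma ∈ {AA, AO}; Sven ∈ {BB, BO}.
Weight each parental genotype pair by prior × P(type-A child):
  AA × BO: posterior weight 2/3; P(next child type AB) = 1/2.
  AO × BO: posterior weight 1/3; P(next child type AB) = 1/4.
Weighted sum = 5/12.

5/12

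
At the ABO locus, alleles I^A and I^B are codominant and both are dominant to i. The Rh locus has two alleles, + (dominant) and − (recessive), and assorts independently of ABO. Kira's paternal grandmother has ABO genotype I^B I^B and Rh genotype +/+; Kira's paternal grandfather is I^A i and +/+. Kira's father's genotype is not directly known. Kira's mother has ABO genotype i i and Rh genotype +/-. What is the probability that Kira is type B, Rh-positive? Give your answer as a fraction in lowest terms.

Kira's father's ABO genotype from I^B I^B × I^A i: 1/2 I^A I^B, 1/2 I^B i.
Crossing each possibility with the mother i i and summing P(type B): 1/2·1/2 + 1/2·1/2 = 1/2.
Similarly for Rh via the father's Rh distribution: P(Rh+) = 1.
Independent loci: 1/2 × 1 = 1/2.

1/2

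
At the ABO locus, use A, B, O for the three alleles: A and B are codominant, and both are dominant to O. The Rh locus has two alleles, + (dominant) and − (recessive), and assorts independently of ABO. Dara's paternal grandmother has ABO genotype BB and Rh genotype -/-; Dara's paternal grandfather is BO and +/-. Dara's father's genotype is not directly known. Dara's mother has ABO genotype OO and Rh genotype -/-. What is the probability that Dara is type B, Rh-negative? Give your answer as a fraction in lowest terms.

Dara's father's ABO genotype from BB × BO: 1/2 BB, 1/2 BO.
Crossing each possibility with the mother OO and summing P(type B): 1/2·1 + 1/2·1/2 = 3/4.
Similarly for Rh via the father's Rh distribution: P(Rh-) = 3/4.
Independent loci: 3/4 × 3/4 = 9/16.

9/16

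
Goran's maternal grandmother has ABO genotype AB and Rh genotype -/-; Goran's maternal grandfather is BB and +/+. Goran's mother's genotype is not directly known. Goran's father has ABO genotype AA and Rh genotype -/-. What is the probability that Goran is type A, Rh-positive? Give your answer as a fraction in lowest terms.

1/8

Goran's mother's ABO genotype from AB × BB: 1/2 AB, 1/2 BB.
Crossing each possibility with the father AA and summing P(type A): 1/2·1/2 + 1/2·0 = 1/4.
Similarly for Rh via the mother's Rh distribution: P(Rh+) = 1/2.
Independent loci: 1/4 × 1/2 = 1/8.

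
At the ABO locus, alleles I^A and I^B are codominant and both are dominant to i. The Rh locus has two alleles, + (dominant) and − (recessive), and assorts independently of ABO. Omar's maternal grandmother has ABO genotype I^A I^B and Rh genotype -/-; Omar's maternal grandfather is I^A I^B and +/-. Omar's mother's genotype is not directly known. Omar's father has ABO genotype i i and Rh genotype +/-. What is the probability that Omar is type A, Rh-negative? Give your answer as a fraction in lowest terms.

Omar's mother's ABO genotype from I^A I^B × I^A I^B: 1/4 I^A I^A, 1/2 I^A I^B, 1/4 I^B I^B.
Crossing each possibility with the father i i and summing P(type A): 1/4·1 + 1/2·1/2 + 1/4·0 = 1/2.
Similarly for Rh via the mother's Rh distribution: P(Rh-) = 3/8.
Independent loci: 1/2 × 3/8 = 3/16.

3/16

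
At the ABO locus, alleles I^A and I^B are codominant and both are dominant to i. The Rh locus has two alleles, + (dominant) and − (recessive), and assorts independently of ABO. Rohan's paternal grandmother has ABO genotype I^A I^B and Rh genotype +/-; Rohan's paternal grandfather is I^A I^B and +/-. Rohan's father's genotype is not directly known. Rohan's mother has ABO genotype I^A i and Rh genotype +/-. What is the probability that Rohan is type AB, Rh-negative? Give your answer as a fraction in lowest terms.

1/16

Rohan's father's ABO genotype from I^A I^B × I^A I^B: 1/4 I^A I^A, 1/2 I^A I^B, 1/4 I^B I^B.
Crossing each possibility with the mother I^A i and summing P(type AB): 1/4·0 + 1/2·1/4 + 1/4·1/2 = 1/4.
Similarly for Rh via the father's Rh distribution: P(Rh-) = 1/4.
Independent loci: 1/4 × 1/4 = 1/16.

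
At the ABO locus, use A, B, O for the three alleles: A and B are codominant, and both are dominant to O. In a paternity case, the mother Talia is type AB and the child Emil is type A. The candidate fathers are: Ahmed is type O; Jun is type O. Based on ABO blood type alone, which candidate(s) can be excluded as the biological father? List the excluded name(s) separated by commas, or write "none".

A candidate is excluded only if no genotype consistent with his phenotype could produce a type A child with a type AB mother.
Every candidate has at least one consistent genotype combination, so none can be excluded.

none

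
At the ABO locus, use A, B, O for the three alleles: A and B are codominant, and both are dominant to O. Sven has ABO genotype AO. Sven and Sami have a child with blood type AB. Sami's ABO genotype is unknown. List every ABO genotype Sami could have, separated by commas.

AB, BB, BO

For each candidate genotype of Sami, check whether crossing it with AO can produce every observed child phenotype.
  AA → possible child types {A} ✗
  AB → possible child types {A, B, AB} ✓
  AO → possible child types {O, A} ✗
  BB → possible child types {B, AB} ✓
  BO → possible child types {O, A, B, AB} ✓
  OO → possible child types {O, A} ✗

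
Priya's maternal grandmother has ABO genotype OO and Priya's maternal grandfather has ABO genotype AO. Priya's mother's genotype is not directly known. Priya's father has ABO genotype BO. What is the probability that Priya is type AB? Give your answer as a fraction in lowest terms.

Priya's mother's ABO genotype from OO × AO: 1/2 AO, 1/2 OO.
Crossing each possibility with the father BO and summing P(type AB): 1/2·1/4 + 1/2·0 = 1/8.

1/8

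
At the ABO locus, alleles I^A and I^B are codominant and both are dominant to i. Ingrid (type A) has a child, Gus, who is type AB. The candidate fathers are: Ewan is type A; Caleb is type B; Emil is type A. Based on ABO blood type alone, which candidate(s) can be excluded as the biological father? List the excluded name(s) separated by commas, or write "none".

A candidate is excluded only if no genotype consistent with his phenotype could produce a type AB child with a type A mother.
Ewan (type A): no genotype consistent with that phenotype can produce a type-AB child with a type-A mother.
Emil (type A): no genotype consistent with that phenotype can produce a type-AB child with a type-A mother.

Ewan, Emil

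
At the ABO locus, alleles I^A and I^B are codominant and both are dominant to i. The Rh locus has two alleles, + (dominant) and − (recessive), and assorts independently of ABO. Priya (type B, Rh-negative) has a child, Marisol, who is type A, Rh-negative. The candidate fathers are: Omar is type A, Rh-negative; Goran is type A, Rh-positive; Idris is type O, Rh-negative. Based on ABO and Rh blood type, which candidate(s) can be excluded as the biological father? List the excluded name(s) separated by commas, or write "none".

A candidate is excluded only if no genotype consistent with his phenotype could produce a type A, Rh-negative child with a type B, Rh-negative mother.
Idris (type O, Rh-): no genotype consistent with that phenotype can produce a type-A Rh- child with a type-B mother.

Idris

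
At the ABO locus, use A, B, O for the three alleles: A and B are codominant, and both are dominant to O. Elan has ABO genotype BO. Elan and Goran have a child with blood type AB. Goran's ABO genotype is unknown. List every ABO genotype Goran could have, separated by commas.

For each candidate genotype of Goran, check whether crossing it with BO can produce every observed child phenotype.
  AA → possible child types {A, AB} ✓
  AB → possible child types {A, B, AB} ✓
  AO → possible child types {O, A, B, AB} ✓
  BB → possible child types {B} ✗
  BO → possible child types {O, B} ✗
  OO → possible child types {O, B} ✗

AA, AB, AO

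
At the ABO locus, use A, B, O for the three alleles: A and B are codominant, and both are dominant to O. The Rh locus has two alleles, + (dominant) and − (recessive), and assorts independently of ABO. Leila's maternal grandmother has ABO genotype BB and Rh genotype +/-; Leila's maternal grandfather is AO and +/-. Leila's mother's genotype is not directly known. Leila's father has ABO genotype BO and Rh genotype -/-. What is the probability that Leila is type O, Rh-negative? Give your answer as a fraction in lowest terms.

Leila's mother's ABO genotype from BB × AO: 1/2 AB, 1/2 BO.
Crossing each possibility with the father BO and summing P(type O): 1/2·0 + 1/2·1/4 = 1/8.
Similarly for Rh via the mother's Rh distribution: P(Rh-) = 1/2.
Independent loci: 1/8 × 1/2 = 1/16.

1/16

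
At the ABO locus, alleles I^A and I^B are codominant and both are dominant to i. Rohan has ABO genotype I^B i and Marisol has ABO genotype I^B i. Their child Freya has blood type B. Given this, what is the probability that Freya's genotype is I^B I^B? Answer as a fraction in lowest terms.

Cross I^B i × I^B i → 1/4 I^B I^B, 1/2 I^B i, 1/4 i i.
Type-B genotypes among offspring: I^B I^B (1/4), I^B i (1/2); total 3/4.
P(I^B I^B | type B) = (1/4) / (3/4) = 1/3.

1/3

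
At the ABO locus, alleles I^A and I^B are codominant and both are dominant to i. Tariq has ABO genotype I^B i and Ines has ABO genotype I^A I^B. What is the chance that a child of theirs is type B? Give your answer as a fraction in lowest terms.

ABO cross I^B i × I^A I^B → offspring phenotypes: 1/4 A, 1/2 B, 1/4 AB.
So P(type B) = 1/2.

1/2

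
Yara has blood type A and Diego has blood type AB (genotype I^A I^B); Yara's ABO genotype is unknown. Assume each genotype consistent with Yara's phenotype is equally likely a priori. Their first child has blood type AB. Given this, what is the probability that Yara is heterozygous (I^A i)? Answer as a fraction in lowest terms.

1/3

Possible genotypes: Yara ∈ {I^A I^A, I^A i}; Diego ∈ {I^A I^B}.
Weight each parental genotype pair by prior × P(type-AB child):
  I^A I^A × I^A I^B: posterior weight 2/3.
  I^A i × I^A I^B: posterior weight 1/3.
Sum the posterior weight over pairs where Yara is I^A i: 1/3.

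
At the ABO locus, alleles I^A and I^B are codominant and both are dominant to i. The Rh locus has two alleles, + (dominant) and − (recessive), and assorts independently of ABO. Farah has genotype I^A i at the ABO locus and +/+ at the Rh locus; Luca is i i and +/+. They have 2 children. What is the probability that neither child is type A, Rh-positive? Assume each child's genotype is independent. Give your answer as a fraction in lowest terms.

ABO cross I^A i × i i → 1/2 O, 1/2 A.
Rh cross +/+ × +/+ → 1 Rh+; so P(type A, Rh-positive) = 1/2 × 1 = 1/2 per child.
P(not type A, Rh-positive) = 1/2 for one child; (1/2)^2 = 1/4.

1/4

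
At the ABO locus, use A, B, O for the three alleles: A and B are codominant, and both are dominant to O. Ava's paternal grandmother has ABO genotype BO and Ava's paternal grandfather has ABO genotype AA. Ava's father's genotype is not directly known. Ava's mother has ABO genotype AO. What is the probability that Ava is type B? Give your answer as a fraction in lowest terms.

1/8

Ava's father's ABO genotype from BO × AA: 1/2 AB, 1/2 AO.
Crossing each possibility with the mother AO and summing P(type B): 1/2·1/4 + 1/2·0 = 1/8.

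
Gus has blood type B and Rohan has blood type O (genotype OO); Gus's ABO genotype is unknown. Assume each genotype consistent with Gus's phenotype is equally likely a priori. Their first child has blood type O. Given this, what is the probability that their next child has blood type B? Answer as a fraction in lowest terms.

1/2

Possible genotypes: Gus ∈ {BB, BO}; Rohan ∈ {OO}.
Weight each parental genotype pair by prior × P(type-O child):
  BO × OO: posterior weight 1; P(next child type B) = 1/2.
Weighted sum = 1/2.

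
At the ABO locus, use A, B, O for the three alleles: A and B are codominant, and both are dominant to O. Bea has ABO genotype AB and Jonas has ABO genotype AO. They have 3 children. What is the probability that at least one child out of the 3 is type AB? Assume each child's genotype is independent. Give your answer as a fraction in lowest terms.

ABO cross AB × AO → 1/2 A, 1/4 B, 1/4 AB.
So P(type AB) = 1/4 per child.
P(none) = (3/4)^3 = 27/64; P(at least one) = 1 − 27/64 = 37/64.

37/64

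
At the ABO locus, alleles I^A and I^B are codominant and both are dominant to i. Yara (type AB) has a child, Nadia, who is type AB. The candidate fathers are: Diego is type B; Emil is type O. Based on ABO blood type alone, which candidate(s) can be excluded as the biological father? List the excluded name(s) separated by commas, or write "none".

Emil

A candidate is excluded only if no genotype consistent with his phenotype could produce a type AB child with a type AB mother.
Emil (type O): no genotype consistent with that phenotype can produce a type-AB child with a type-AB mother.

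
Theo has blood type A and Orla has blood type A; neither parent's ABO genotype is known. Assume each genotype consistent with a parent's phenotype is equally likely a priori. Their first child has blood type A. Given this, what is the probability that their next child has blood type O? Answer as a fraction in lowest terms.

Possible genotypes: Theo ∈ {I^A I^A, I^A i}; Orla ∈ {I^A I^A, I^A i}.
Weight each parental genotype pair by prior × P(type-A child):
  I^A I^A × I^A I^A: posterior weight 4/15; P(next child type O) = 0.
  I^A I^A × I^A i: posterior weight 4/15; P(next child type O) = 0.
  I^A i × I^A I^A: posterior weight 4/15; P(next child type O) = 0.
  I^A i × I^A i: posterior weight 1/5; P(next child type O) = 1/4.
Weighted sum = 1/20.

1/20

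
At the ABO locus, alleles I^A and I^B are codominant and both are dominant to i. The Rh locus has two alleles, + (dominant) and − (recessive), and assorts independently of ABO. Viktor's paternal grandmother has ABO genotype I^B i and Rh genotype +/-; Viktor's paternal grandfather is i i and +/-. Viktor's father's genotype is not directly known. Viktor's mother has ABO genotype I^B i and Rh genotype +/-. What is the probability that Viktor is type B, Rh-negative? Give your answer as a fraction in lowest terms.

Viktor's father's ABO genotype from I^B i × i i: 1/2 I^B i, 1/2 i i.
Crossing each possibility with the mother I^B i and summing P(type B): 1/2·3/4 + 1/2·1/2 = 5/8.
Similarly for Rh via the father's Rh distribution: P(Rh-) = 1/4.
Independent loci: 5/8 × 1/4 = 5/32.

5/32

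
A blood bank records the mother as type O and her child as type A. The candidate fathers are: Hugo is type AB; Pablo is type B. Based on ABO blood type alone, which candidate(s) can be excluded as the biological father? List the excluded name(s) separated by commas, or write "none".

A candidate is excluded only if no genotype consistent with his phenotype could produce a type A child with a type O mother.
Pablo (type B): no genotype consistent with that phenotype can produce a type-A child with a type-O mother.

Pablo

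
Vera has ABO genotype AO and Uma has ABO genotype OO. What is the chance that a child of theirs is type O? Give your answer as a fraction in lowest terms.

ABO cross AO × OO → offspring phenotypes: 1/2 O, 1/2 A.
So P(type O) = 1/2.

1/2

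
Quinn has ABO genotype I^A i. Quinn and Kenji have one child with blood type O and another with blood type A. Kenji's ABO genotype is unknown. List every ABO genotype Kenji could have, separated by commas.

I^A i, I^B i, i i

For each candidate genotype of Kenji, check whether crossing it with I^A i can produce every observed child phenotype.
  I^A I^A → possible child types {A} ✗
  I^A I^B → possible child types {A, B, AB} ✗
  I^A i → possible child types {O, A} ✓
  I^B I^B → possible child types {B, AB} ✗
  I^B i → possible child types {O, A, B, AB} ✓
  i i → possible child types {O, A} ✓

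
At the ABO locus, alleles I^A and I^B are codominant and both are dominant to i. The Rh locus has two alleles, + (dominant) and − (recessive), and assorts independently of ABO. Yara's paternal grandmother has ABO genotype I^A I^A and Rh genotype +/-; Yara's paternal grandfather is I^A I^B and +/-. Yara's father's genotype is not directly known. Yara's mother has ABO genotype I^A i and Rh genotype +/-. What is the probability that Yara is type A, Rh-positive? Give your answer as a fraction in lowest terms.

9/16

Yara's father's ABO genotype from I^A I^A × I^A I^B: 1/2 I^A I^A, 1/2 I^A I^B.
Crossing each possibility with the mother I^A i and summing P(type A): 1/2·1 + 1/2·1/2 = 3/4.
Similarly for Rh via the father's Rh distribution: P(Rh+) = 3/4.
Independent loci: 3/4 × 3/4 = 9/16.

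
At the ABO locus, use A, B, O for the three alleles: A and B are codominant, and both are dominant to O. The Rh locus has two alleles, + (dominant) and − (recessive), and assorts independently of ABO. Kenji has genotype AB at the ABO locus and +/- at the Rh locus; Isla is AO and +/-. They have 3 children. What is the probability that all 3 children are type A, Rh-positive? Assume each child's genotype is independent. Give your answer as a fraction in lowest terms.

27/512

ABO cross AB × AO → 1/2 A, 1/4 B, 1/4 AB.
Rh cross +/- × +/- → 3/4 Rh+, 1/4 Rh-; so P(type A, Rh-positive) = 1/2 × 3/4 = 3/8 per child.
All 3 independent: (3/8)^3 = 27/512.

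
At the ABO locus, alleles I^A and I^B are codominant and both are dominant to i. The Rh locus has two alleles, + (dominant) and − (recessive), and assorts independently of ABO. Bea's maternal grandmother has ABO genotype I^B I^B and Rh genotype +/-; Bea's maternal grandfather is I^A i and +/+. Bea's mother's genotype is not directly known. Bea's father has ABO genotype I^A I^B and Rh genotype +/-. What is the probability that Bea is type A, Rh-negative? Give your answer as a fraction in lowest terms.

1/32

Bea's mother's ABO genotype from I^B I^B × I^A i: 1/2 I^A I^B, 1/2 I^B i.
Crossing each possibility with the father I^A I^B and summing P(type A): 1/2·1/4 + 1/2·1/4 = 1/4.
Similarly for Rh via the mother's Rh distribution: P(Rh-) = 1/8.
Independent loci: 1/4 × 1/8 = 1/32.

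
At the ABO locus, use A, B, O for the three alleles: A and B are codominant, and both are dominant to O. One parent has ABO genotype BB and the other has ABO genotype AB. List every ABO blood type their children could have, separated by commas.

B, AB

Gametes from BB × AB give offspring ABO genotypes AB, BB, i.e. phenotypes B, AB.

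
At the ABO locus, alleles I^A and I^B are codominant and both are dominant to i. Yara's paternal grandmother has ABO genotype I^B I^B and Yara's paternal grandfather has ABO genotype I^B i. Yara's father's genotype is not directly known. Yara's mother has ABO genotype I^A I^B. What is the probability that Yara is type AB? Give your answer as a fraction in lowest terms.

Yara's father's ABO genotype from I^B I^B × I^B i: 1/2 I^B I^B, 1/2 I^B i.
Crossing each possibility with the mother I^A I^B and summing P(type AB): 1/2·1/2 + 1/2·1/4 = 3/8.

3/8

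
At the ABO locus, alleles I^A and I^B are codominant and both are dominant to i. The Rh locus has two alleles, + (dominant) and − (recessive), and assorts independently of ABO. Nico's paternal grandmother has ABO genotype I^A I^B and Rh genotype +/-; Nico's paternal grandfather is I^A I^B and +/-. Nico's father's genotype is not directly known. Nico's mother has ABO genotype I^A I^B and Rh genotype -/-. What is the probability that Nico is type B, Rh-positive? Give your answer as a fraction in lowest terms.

Nico's father's ABO genotype from I^A I^B × I^A I^B: 1/4 I^A I^A, 1/2 I^A I^B, 1/4 I^B I^B.
Crossing each possibility with the mother I^A I^B and summing P(type B): 1/4·0 + 1/2·1/4 + 1/4·1/2 = 1/4.
Similarly for Rh via the father's Rh distribution: P(Rh+) = 1/2.
Independent loci: 1/4 × 1/2 = 1/8.

1/8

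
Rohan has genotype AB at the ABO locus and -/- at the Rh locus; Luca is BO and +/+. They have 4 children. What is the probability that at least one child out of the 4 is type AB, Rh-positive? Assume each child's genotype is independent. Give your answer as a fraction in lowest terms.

ABO cross AB × BO → 1/4 A, 1/2 B, 1/4 AB.
Rh cross -/- × +/+ → 1 Rh+; so P(type AB, Rh-positive) = 1/4 × 1 = 1/4 per child.
P(none) = (3/4)^4 = 81/256; P(at least one) = 1 − 81/256 = 175/256.

175/256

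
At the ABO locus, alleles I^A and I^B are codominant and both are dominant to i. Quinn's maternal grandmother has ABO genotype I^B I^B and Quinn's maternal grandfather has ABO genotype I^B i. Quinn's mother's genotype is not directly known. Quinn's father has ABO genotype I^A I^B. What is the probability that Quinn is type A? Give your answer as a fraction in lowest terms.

Quinn's mother's ABO genotype from I^B I^B × I^B i: 1/2 I^B I^B, 1/2 I^B i.
Crossing each possibility with the father I^A I^B and summing P(type A): 1/2·0 + 1/2·1/4 = 1/8.

1/8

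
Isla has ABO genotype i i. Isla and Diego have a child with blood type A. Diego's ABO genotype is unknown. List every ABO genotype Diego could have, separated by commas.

I^A I^A, I^A I^B, I^A i

For each candidate genotype of Diego, check whether crossing it with i i can produce every observed child phenotype.
  I^A I^A → possible child types {A} ✓
  I^A I^B → possible child types {A, B} ✓
  I^A i → possible child types {O, A} ✓
  I^B I^B → possible child types {B} ✗
  I^B i → possible child types {O, B} ✗
  i i → possible child types {O} ✗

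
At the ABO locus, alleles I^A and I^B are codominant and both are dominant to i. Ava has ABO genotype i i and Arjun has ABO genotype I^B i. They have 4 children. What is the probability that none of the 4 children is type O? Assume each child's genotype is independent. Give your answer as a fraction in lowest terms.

1/16

ABO cross i i × I^B i → 1/2 O, 1/2 B.
So P(type O) = 1/2 per child.
P(not type O) = 1/2 for one child; (1/2)^4 = 1/16.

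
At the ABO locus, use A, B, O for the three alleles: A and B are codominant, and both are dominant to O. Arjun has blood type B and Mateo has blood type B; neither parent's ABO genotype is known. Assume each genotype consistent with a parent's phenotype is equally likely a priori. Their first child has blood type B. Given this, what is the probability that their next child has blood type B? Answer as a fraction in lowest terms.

Possible genotypes: Arjun ∈ {BB, BO}; Mateo ∈ {BB, BO}.
Weight each parental genotype pair by prior × P(type-B child):
  BB × BB: posterior weight 4/15; P(next child type B) = 1.
  BB × BO: posterior weight 4/15; P(next child type B) = 1.
  BO × BB: posterior weight 4/15; P(next child type B) = 1.
  BO × BO: posterior weight 1/5; P(next child type B) = 3/4.
Weighted sum = 19/20.

19/20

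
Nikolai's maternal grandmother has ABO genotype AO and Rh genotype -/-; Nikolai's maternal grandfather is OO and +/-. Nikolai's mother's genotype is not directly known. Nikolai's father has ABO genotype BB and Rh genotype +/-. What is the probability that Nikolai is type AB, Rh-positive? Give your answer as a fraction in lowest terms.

5/32

Nikolai's mother's ABO genotype from AO × OO: 1/2 AO, 1/2 OO.
Crossing each possibility with the father BB and summing P(type AB): 1/2·1/2 + 1/2·0 = 1/4.
Similarly for Rh via the mother's Rh distribution: P(Rh+) = 5/8.
Independent loci: 1/4 × 5/8 = 5/32.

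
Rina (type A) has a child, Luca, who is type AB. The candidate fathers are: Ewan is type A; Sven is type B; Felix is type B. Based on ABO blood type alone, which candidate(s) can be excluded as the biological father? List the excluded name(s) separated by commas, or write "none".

Ewan

A candidate is excluded only if no genotype consistent with his phenotype could produce a type AB child with a type A mother.
Ewan (type A): no genotype consistent with that phenotype can produce a type-AB child with a type-A mother.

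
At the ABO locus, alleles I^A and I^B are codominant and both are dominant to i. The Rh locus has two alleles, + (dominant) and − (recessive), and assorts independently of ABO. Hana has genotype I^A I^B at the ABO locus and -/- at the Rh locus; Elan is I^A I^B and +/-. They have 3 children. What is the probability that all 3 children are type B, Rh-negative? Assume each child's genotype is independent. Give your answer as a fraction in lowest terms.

1/512

ABO cross I^A I^B × I^A I^B → 1/4 A, 1/4 B, 1/2 AB.
Rh cross -/- × +/- → 1/2 Rh+, 1/2 Rh-; so P(type B, Rh-negative) = 1/4 × 1/2 = 1/8 per child.
All 3 independent: (1/8)^3 = 1/512.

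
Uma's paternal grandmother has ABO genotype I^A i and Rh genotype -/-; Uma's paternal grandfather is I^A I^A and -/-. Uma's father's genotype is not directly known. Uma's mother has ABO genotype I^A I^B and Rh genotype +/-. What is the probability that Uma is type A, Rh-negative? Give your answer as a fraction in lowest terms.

1/4

Uma's father's ABO genotype from I^A i × I^A I^A: 1/2 I^A I^A, 1/2 I^A i.
Crossing each possibility with the mother I^A I^B and summing P(type A): 1/2·1/2 + 1/2·1/2 = 1/2.
Similarly for Rh via the father's Rh distribution: P(Rh-) = 1/2.
Independent loci: 1/2 × 1/2 = 1/4.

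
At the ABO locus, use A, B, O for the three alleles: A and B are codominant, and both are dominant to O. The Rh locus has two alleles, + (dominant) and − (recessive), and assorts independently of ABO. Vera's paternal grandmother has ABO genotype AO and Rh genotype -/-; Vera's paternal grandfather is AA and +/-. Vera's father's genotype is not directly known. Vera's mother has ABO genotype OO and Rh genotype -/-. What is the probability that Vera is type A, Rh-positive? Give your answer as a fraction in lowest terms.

3/16

Vera's father's ABO genotype from AO × AA: 1/2 AA, 1/2 AO.
Crossing each possibility with the mother OO and summing P(type A): 1/2·1 + 1/2·1/2 = 3/4.
Similarly for Rh via the father's Rh distribution: P(Rh+) = 1/4.
Independent loci: 3/4 × 1/4 = 3/16.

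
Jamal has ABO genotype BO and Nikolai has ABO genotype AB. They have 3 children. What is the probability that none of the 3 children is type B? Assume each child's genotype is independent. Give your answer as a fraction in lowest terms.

ABO cross BO × AB → 1/4 A, 1/2 B, 1/4 AB.
So P(type B) = 1/2 per child.
P(not type B) = 1/2 for one child; (1/2)^3 = 1/8.

1/8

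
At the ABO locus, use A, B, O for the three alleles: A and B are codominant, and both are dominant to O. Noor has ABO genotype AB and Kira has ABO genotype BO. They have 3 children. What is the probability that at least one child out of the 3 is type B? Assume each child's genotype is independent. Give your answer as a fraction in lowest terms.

7/8

ABO cross AB × BO → 1/4 A, 1/2 B, 1/4 AB.
So P(type B) = 1/2 per child.
P(none) = (1/2)^3 = 1/8; P(at least one) = 1 − 1/8 = 7/8.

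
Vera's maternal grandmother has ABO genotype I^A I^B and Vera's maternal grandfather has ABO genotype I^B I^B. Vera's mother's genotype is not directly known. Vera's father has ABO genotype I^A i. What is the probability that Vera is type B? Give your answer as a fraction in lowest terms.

Vera's mother's ABO genotype from I^A I^B × I^B I^B: 1/2 I^A I^B, 1/2 I^B I^B.
Crossing each possibility with the father I^A i and summing P(type B): 1/2·1/4 + 1/2·1/2 = 3/8.

3/8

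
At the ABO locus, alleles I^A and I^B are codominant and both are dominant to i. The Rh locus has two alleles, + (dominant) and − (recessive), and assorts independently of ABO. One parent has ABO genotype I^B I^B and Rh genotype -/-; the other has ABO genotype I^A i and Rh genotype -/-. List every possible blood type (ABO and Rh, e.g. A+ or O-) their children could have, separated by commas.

B-, AB-

Gametes from I^B I^B × I^A i give offspring ABO genotypes I^A I^B, I^B i, i.e. phenotypes B, AB.
Rh cross -/- × -/- → phenotypes Rh-.
Combining independently: B-, AB-.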